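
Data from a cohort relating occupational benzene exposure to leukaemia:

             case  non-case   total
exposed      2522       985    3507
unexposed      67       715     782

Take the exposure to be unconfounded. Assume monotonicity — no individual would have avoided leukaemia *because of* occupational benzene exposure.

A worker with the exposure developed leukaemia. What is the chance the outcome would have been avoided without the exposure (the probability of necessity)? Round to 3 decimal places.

PN ≈ 0.881

p₁ = P(outcome | exposed) = 2522/3507 = 0.71913
p₀ = P(outcome | unexposed) = 67/782 = 0.085678
Under exogeneity and monotonicity, PN = (p₁ − p₀) / p₁.
PN = (0.71913 − 0.085678) / 0.71913 = 0.63346 / 0.71913 ≈ 0.8809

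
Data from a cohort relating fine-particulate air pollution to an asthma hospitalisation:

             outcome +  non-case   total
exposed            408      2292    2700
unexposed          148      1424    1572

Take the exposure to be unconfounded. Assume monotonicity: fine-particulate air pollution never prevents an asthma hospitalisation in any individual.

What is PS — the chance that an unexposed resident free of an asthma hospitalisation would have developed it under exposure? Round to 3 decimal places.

p₁ = P(outcome | exposed) = 408/2700 = 0.15111
p₀ = P(outcome | unexposed) = 148/1572 = 0.094148
Under exogeneity and monotonicity, PS = (p₁ − p₀) / (1 − p₀).
PS = (0.15111 − 0.094148) / (1 − 0.094148) = 0.056964 / 0.90585 ≈ 0.0629

PS ≈ 0.063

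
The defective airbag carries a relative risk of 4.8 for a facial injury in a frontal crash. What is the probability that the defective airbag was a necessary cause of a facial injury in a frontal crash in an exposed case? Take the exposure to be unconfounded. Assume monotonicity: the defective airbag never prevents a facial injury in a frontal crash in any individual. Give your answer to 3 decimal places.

Under exogeneity and monotonicity, PN = (RR − 1) / RR = 1 − 1/RR.
PN = (4.8 − 1) / 4.8 = 3.8 / 4.8 ≈ 0.7917

PN ≈ 0.792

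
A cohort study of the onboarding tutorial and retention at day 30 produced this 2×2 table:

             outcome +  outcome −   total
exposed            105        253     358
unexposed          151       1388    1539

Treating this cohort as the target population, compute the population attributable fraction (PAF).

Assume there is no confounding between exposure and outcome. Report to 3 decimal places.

PAF ≈ 0.273

p₁ = P(outcome | exposed) = 105/358 = 0.2933
p₀ = P(outcome | unexposed) = 151/1539 = 0.098116
Exposure prevalence π = 358/1897 = 0.18872; overall risk P(Y=1) = 0.13495.
Under exogeneity, PAF = [P(Y=1) − p₀]/P(Y=1).
PAF = (0.13495 − 0.098116) / 0.13495 ≈ 0.2729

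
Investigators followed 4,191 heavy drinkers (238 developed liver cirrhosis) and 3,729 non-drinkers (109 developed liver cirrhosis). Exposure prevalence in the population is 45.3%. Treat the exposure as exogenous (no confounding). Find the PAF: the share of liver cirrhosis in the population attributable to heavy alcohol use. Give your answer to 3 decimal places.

p₁ = P(outcome | exposed) = 238/4191 = 0.056788
p₀ = P(outcome | unexposed) = 109/3729 = 0.02923
Overall risk P(Y=1) = π·p₁ + (1−π)·p₀ = 0.453×0.056788 + 0.547×0.02923 = 0.041714.
Under exogeneity, PAF = [P(Y=1) − p₀] / P(Y=1).
PAF = (0.041714 − 0.02923) / 0.041714 ≈ 0.2993

PAF ≈ 0.299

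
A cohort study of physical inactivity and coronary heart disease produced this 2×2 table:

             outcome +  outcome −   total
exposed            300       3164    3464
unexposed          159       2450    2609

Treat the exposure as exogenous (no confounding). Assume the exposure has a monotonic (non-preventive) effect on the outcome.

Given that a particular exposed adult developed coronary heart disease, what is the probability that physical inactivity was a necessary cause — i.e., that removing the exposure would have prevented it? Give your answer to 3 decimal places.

p₁ = P(outcome | exposed) = 300/3464 = 0.086605
p₀ = P(outcome | unexposed) = 159/2609 = 0.060943
Under exogeneity and monotonicity, PN = (p₁ − p₀) / p₁.
PN = (0.086605 − 0.060943) / 0.086605 = 0.025662 / 0.086605 ≈ 0.2963

PN ≈ 0.296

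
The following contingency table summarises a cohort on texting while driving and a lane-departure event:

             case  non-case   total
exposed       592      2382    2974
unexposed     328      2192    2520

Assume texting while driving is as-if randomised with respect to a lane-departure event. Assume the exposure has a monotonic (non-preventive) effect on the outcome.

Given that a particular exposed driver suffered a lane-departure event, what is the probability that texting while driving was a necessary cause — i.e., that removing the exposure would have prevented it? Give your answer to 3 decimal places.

PN ≈ 0.346

p₁ = P(outcome | exposed) = 592/2974 = 0.19906
p₀ = P(outcome | unexposed) = 328/2520 = 0.13016
Under exogeneity and monotonicity, PN = (p₁ − p₀) / p₁.
PN = (0.19906 − 0.13016) / 0.19906 = 0.0689 / 0.19906 ≈ 0.3461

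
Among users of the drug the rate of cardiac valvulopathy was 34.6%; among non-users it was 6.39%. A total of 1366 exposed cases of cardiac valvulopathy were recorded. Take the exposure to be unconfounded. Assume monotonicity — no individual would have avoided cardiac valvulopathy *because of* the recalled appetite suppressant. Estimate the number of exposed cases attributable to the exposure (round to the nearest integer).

p₁ = 0.346, p₀ = 0.0639.
PN = (p₁ − p₀)/p₁ = (0.346 − 0.0639) / 0.346 ≈ 0.81532.
Attributable cases ≈ PN × (exposed cases) = 0.81532 × 1366 ≈ 1113.72.

about 1114 cases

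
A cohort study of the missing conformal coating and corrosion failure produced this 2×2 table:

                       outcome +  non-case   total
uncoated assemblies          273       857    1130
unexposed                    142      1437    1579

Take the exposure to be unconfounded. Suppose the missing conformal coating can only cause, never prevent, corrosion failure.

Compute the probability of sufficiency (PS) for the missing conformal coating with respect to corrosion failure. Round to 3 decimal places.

PS ≈ 0.167

p₁ = P(outcome | exposed) = 273/1130 = 0.24159
p₀ = P(outcome | unexposed) = 142/1579 = 0.08993
Under exogeneity and monotonicity, PS = (p₁ − p₀)/(1 − p₀).
PS = (0.24159 − 0.08993) / 0.91007 ≈ 0.1666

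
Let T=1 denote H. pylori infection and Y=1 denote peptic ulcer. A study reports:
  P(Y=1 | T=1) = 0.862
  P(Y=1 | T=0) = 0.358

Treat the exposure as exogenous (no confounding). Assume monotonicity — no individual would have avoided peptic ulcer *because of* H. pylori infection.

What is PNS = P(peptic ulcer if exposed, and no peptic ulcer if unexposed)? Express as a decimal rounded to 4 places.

PNS ≈ 0.5040

Let p₁ = 0.862, p₀ = 0.358.
Under exogeneity and monotonicity, PNS = p₁ − p₀.
PNS = 0.862 − 0.358 = 0.504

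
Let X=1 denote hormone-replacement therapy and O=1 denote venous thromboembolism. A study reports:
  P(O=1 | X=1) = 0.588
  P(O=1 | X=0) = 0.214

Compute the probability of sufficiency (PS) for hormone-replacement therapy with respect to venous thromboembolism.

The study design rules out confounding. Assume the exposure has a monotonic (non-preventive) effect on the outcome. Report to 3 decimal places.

Let p₁ = 0.588, p₀ = 0.214.
Under exogeneity and monotonicity, PS = (p₁ − p₀) / (1 − p₀).
PS = (0.588 − 0.214) / (1 − 0.214) = 0.374 / 0.786 ≈ 0.4758

PS ≈ 0.476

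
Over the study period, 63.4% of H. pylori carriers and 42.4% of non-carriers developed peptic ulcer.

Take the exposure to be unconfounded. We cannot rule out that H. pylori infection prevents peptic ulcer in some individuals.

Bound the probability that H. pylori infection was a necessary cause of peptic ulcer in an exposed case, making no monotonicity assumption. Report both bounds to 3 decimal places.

0.331 ≤ PN ≤ 0.909

p₁ = 0.634, p₀ = 0.424.
Under exogeneity alone the bounds on PN are max{0,(p₁−p₀)/p₁} ≤ PN ≤ min{1,(1−p₀)/p₁}.
  lower = (p₁ − p₀)/p₁ = 0.21 / 0.634 ≈ 0.3312
  upper = min{1, (1 − p₀)/p₁} = 0.576 / 0.634 ≈ 0.9085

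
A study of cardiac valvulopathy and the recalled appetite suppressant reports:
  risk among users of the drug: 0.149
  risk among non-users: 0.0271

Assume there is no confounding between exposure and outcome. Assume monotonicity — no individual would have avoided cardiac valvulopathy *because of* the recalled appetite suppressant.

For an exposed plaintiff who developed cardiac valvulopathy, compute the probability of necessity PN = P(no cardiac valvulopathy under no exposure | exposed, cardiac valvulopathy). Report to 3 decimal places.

PN ≈ 0.818

Let p₁ = 0.149, p₀ = 0.0271.
Under exogeneity and monotonicity, PN = (p₁ − p₀) / p₁.
PN = (0.149 − 0.0271) / 0.149 = 0.1219 / 0.149 ≈ 0.8181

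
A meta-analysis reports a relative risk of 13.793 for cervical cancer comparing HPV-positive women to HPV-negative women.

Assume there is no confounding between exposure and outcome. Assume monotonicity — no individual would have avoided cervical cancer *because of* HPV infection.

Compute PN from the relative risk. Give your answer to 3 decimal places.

PN ≈ 0.927

Under exogeneity and monotonicity, PN = (RR − 1) / RR = 1 − 1/RR.
PN = (13.793 − 1) / 13.793 = 12.79 / 13.793 ≈ 0.9275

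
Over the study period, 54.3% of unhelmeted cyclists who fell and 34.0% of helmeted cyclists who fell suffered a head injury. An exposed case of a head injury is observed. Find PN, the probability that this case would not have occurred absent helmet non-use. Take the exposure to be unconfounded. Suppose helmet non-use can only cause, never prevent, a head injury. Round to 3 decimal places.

p₁ = 0.543, p₀ = 0.34.
Under exogeneity and monotonicity, PN = (p₁ − p₀) / p₁.
PN = (0.543 − 0.34) / 0.543 = 0.203 / 0.543 ≈ 0.3738

PN ≈ 0.374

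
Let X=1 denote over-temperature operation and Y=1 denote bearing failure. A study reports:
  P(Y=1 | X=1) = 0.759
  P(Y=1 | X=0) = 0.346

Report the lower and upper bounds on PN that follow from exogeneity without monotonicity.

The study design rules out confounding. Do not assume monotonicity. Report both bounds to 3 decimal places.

Let p₁ = 0.759, p₀ = 0.346.
Under exogeneity alone the bounds on PN are max{0,(p₁−p₀)/p₁} ≤ PN ≤ min{1,(1−p₀)/p₁}.
  lower = (p₁ − p₀)/p₁ = 0.413 / 0.759 ≈ 0.5441
  upper = min{1, (1 − p₀)/p₁} = 0.654 / 0.759 ≈ 0.8617

0.544 ≤ PN ≤ 0.862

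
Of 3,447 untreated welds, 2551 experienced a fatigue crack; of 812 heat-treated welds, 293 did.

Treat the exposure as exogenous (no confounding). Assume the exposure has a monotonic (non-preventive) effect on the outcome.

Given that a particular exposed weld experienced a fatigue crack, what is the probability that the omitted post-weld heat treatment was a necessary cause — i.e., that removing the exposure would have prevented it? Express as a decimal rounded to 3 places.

p₁ = P(outcome | exposed) = 2551/3447 = 0.74006
p₀ = P(outcome | unexposed) = 293/812 = 0.36084
Under exogeneity and monotonicity, PN = (p₁ − p₀) / p₁.
PN = (0.74006 − 0.36084) / 0.74006 = 0.37923 / 0.74006 ≈ 0.5124

PN ≈ 0.512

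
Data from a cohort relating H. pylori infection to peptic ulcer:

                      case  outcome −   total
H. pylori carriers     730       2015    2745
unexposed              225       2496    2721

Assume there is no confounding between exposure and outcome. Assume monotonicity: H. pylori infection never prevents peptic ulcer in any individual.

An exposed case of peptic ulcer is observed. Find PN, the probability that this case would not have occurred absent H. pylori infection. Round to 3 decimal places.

PN ≈ 0.689

p₁ = P(outcome | exposed) = 730/2745 = 0.26594
p₀ = P(outcome | unexposed) = 225/2721 = 0.08269
Under exogeneity and monotonicity, PN = (p₁ − p₀)/p₁.
PN = (0.26594 − 0.08269) / 0.26594 ≈ 0.6891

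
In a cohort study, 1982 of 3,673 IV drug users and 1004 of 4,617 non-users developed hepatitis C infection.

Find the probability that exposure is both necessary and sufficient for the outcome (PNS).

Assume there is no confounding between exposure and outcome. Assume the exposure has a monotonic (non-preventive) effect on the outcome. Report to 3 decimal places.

p₁ = P(outcome | exposed) = 1982/3673 = 0.53961
p₀ = P(outcome | unexposed) = 1004/4617 = 0.21746
Under exogeneity and monotonicity, PNS = p₁ − p₀.
PNS = 0.53961 − 0.21746 = 0.32216

PNS ≈ 0.322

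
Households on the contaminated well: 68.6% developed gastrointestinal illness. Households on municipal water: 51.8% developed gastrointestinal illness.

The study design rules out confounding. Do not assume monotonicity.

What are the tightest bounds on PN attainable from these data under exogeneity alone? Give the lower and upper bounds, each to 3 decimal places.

0.245 ≤ PN ≤ 0.703

p₁ = 0.686, p₀ = 0.518.
Under exogeneity alone the bounds on PN are max{0,(p₁−p₀)/p₁} ≤ PN ≤ min{1,(1−p₀)/p₁}.
  lower = (p₁ − p₀)/p₁ = 0.168 / 0.686 ≈ 0.2449
  upper = min{1, (1 − p₀)/p₁} = 0.482 / 0.686 ≈ 0.7026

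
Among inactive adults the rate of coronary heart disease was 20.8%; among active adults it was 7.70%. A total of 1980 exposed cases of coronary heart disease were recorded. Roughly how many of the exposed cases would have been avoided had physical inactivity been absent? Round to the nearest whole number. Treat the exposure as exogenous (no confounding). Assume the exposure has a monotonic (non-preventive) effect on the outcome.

p₁ = 0.208, p₀ = 0.077.
PN = (p₁ − p₀)/p₁ = (0.208 − 0.077) / 0.208 ≈ 0.62981.
Attributable cases ≈ PN × (exposed cases) = 0.62981 × 1980 ≈ 1247.02.

about 1247 cases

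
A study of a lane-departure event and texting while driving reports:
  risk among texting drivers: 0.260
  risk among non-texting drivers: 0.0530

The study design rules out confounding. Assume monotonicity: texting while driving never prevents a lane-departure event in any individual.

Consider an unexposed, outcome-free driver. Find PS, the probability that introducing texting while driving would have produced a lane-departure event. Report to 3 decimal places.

PS ≈ 0.219

Let p₁ = 0.26, p₀ = 0.053.
Under exogeneity and monotonicity, PS = (p₁ − p₀) / (1 − p₀).
PS = (0.26 − 0.053) / (1 − 0.053) = 0.207 / 0.947 ≈ 0.2186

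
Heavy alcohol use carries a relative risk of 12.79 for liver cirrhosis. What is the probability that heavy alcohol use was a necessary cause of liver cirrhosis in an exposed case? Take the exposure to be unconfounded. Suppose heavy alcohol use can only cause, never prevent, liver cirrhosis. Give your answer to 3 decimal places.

PN ≈ 0.922

Under exogeneity and monotonicity, PN = (RR − 1) / RR = 1 − 1/RR.
PN = (12.79 − 1) / 12.79 = 11.79 / 12.79 ≈ 0.9218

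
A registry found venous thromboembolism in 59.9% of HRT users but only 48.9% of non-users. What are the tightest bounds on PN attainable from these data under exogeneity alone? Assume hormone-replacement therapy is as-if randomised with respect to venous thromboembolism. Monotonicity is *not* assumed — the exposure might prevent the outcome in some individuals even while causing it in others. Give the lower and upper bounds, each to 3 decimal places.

0.184 ≤ PN ≤ 0.853

p₁ = 0.599, p₀ = 0.489.
Under exogeneity alone the bounds on PN are max{0,(p₁−p₀)/p₁} ≤ PN ≤ min{1,(1−p₀)/p₁}.
  lower = (p₁ − p₀)/p₁ = 0.11 / 0.599 ≈ 0.1836
  upper = min{1, (1 − p₀)/p₁} = 0.511 / 0.599 ≈ 0.8531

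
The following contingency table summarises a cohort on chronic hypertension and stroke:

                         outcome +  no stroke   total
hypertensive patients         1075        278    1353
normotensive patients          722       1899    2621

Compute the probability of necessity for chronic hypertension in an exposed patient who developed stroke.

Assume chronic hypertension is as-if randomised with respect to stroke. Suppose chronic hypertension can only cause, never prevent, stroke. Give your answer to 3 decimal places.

p₁ = P(outcome | exposed) = 1075/1353 = 0.79453
p₀ = P(outcome | unexposed) = 722/2621 = 0.27547
Under exogeneity and monotonicity, PN = (p₁ − p₀)/p₁.
PN = (0.79453 − 0.27547) / 0.79453 ≈ 0.6533

PN ≈ 0.653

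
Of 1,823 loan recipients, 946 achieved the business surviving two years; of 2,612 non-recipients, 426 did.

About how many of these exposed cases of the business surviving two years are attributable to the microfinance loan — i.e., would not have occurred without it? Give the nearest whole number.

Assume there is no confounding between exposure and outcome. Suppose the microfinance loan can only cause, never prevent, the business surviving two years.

p₁ = P(outcome | exposed) = 946/1823 = 0.51892
p₀ = P(outcome | unexposed) = 426/2612 = 0.16309
PN = (p₁ − p₀)/p₁ = (0.51892 − 0.16309) / 0.51892 ≈ 0.68571.
Attributable cases ≈ PN × (exposed cases) = 0.68571 × 946 ≈ 648.68.

about 649 cases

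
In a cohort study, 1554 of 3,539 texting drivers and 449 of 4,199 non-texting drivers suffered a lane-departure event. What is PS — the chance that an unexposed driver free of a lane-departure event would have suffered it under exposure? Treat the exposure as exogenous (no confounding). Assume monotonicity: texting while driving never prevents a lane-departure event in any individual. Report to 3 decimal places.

p₁ = P(outcome | exposed) = 1554/3539 = 0.43911
p₀ = P(outcome | unexposed) = 449/4199 = 0.10693
Under exogeneity and monotonicity, PS = (p₁ − p₀) / (1 − p₀).
PS = (0.43911 − 0.10693) / (1 − 0.10693) = 0.33218 / 0.89307 ≈ 0.3719

PS ≈ 0.372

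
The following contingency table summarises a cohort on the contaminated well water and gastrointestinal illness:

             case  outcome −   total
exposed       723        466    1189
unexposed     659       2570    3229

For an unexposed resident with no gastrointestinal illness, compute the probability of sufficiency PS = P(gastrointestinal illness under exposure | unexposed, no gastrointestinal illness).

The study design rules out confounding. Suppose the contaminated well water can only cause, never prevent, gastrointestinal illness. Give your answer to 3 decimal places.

PS ≈ 0.508

p₁ = P(outcome | exposed) = 723/1189 = 0.60807
p₀ = P(outcome | unexposed) = 659/3229 = 0.20409
Under exogeneity and monotonicity, PS = (p₁ − p₀)/(1 − p₀).
PS = (0.60807 − 0.20409) / 0.79591 ≈ 0.5076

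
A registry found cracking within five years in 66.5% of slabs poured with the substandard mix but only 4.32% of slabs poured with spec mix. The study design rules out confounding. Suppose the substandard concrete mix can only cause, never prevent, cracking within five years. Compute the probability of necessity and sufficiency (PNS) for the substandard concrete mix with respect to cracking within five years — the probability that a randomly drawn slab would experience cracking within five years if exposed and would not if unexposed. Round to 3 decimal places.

PNS ≈ 0.622

p₁ = 0.665, p₀ = 0.0432.
Under exogeneity and monotonicity, PNS = p₁ − p₀.
PNS = 0.665 − 0.0432 = 0.6218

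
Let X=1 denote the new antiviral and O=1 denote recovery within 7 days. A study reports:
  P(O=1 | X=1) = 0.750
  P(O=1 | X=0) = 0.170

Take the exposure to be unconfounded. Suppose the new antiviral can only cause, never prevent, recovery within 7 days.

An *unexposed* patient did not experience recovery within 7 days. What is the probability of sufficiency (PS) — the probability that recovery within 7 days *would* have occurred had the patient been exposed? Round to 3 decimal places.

Let p₁ = 0.75, p₀ = 0.17.
Under exogeneity and monotonicity, PS = (p₁ − p₀) / (1 − p₀).
PS = (0.75 − 0.17) / (1 − 0.17) = 0.58 / 0.83 ≈ 0.6988

PS ≈ 0.699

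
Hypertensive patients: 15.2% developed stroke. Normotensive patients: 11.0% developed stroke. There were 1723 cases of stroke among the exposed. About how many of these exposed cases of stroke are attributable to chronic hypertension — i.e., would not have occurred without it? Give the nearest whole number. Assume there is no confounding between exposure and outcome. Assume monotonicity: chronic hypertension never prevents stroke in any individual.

p₁ = 0.152, p₀ = 0.11.
PN = (p₁ − p₀)/p₁ = (0.152 − 0.11) / 0.152 ≈ 0.27632.
Attributable cases ≈ PN × (exposed cases) = 0.27632 × 1723 ≈ 476.09.

about 476 cases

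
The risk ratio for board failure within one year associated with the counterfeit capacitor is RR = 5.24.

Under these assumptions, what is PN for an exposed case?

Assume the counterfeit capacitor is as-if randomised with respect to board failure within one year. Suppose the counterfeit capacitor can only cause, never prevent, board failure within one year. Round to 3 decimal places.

PN ≈ 0.809

Under exogeneity and monotonicity, PN = (RR − 1) / RR = 1 − 1/RR.
PN = (5.24 − 1) / 5.24 = 4.24 / 5.24 ≈ 0.8092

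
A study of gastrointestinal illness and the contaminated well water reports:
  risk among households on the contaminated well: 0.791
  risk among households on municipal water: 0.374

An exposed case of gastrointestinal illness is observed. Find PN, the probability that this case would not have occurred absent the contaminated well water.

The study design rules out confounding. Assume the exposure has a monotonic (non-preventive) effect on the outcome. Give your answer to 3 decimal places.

PN ≈ 0.527

Let p₁ = 0.791, p₀ = 0.374.
Under exogeneity and monotonicity, PN = (p₁ − p₀) / p₁.
PN = (0.791 − 0.374) / 0.791 = 0.417 / 0.791 ≈ 0.5272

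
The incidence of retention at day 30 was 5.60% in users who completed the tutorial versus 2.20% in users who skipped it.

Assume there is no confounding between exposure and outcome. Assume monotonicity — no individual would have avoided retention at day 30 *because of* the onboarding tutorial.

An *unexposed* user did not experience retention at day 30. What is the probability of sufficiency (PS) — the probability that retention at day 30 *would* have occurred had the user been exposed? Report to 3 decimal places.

PS ≈ 0.035

p₁ = 0.056, p₀ = 0.022.
Under exogeneity and monotonicity, PS = (p₁ − p₀) / (1 − p₀).
PS = (0.056 − 0.022) / (1 − 0.022) = 0.034 / 0.978 ≈ 0.0348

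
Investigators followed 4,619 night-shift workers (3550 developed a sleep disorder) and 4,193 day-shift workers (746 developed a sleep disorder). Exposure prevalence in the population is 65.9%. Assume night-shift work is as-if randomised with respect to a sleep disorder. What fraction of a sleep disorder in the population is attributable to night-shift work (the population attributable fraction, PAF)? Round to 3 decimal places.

PAF ≈ 0.686

p₁ = P(outcome | exposed) = 3550/4619 = 0.76856
p₀ = P(outcome | unexposed) = 746/4193 = 0.17792
Overall risk P(Y=1) = π·p₁ + (1−π)·p₀ = 0.659×0.76856 + 0.341×0.17792 = 0.56715.
Under exogeneity, PAF = [P(Y=1) − p₀] / P(Y=1).
PAF = (0.56715 − 0.17792) / 0.56715 ≈ 0.6863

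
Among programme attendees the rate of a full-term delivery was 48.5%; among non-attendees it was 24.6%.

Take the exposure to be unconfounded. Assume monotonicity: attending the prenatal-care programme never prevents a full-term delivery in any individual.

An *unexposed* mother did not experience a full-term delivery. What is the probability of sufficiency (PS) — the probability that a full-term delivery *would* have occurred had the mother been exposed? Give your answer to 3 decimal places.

p₁ = 0.485, p₀ = 0.246.
Under exogeneity and monotonicity, PS = (p₁ − p₀) / (1 − p₀).
PS = (0.485 − 0.246) / (1 − 0.246) = 0.239 / 0.754 ≈ 0.3170

PS ≈ 0.317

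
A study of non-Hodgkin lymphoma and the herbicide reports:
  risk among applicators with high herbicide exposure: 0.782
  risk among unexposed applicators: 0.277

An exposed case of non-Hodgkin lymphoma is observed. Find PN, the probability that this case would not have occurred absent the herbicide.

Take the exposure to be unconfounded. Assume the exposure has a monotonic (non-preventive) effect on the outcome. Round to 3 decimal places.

Let p₁ = 0.782, p₀ = 0.277.
Under exogeneity and monotonicity, PN = (p₁ − p₀) / p₁.
PN = (0.782 − 0.277) / 0.782 = 0.505 / 0.782 ≈ 0.6458

PN ≈ 0.646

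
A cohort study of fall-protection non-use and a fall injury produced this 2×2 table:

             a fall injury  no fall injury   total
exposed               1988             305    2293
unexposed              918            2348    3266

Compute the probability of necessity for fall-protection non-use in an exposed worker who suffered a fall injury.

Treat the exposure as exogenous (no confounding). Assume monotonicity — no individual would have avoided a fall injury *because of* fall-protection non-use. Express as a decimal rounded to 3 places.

p₁ = P(outcome | exposed) = 1988/2293 = 0.86699
p₀ = P(outcome | unexposed) = 918/3266 = 0.28108
Under exogeneity and monotonicity, PN = (p₁ − p₀) / p₁.
PN = (0.86699 − 0.28108) / 0.86699 = 0.58591 / 0.86699 ≈ 0.6758

PN ≈ 0.676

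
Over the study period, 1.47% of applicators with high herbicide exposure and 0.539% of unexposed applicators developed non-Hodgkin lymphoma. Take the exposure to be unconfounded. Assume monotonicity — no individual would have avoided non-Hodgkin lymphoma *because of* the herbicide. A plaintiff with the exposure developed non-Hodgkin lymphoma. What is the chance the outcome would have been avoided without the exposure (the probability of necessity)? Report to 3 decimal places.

p₁ = 0.0147, p₀ = 0.00539.
Under exogeneity and monotonicity, PN = (p₁ − p₀) / p₁.
PN = (0.0147 − 0.00539) / 0.0147 = 0.00931 / 0.0147 ≈ 0.6333

PN ≈ 0.633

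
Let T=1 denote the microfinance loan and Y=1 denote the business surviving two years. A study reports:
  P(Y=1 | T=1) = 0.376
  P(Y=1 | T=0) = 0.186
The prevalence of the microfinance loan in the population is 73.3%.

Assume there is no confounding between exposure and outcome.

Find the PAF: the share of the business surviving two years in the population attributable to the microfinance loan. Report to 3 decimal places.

PAF ≈ 0.428

Let p₁ = 0.376, p₀ = 0.186.
Overall risk P(Y=1) = π·p₁ + (1−π)·p₀ = 0.733×0.376 + 0.267×0.186 = 0.32527.
Under exogeneity, PAF = [P(Y=1) − p₀] / P(Y=1).
PAF = (0.32527 − 0.186) / 0.32527 ≈ 0.4282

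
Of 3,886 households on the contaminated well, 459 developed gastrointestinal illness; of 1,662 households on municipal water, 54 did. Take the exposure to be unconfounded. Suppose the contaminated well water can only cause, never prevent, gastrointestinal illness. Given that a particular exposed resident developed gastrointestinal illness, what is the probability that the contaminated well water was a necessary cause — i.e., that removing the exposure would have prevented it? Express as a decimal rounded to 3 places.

p₁ = P(outcome | exposed) = 459/3886 = 0.11812
p₀ = P(outcome | unexposed) = 54/1662 = 0.032491
Under exogeneity and monotonicity, PN = (p₁ − p₀) / p₁.
PN = (0.11812 − 0.032491) / 0.11812 = 0.085625 / 0.11812 ≈ 0.7249

PN ≈ 0.725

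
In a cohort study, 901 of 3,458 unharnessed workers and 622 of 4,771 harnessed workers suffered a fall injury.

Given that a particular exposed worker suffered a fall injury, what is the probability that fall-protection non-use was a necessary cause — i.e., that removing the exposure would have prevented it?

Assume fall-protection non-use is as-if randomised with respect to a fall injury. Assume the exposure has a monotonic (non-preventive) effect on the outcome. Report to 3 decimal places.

p₁ = P(outcome | exposed) = 901/3458 = 0.26056
p₀ = P(outcome | unexposed) = 622/4771 = 0.13037
Under exogeneity and monotonicity, PN = (p₁ − p₀) / p₁.
PN = (0.26056 − 0.13037) / 0.26056 = 0.13018 / 0.26056 ≈ 0.4996

PN ≈ 0.500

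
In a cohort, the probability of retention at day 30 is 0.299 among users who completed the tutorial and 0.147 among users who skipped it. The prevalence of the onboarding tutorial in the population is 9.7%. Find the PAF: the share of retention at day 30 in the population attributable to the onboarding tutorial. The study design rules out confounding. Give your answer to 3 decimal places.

PAF ≈ 0.091

Let p₁ = 0.299, p₀ = 0.147.
Overall risk P(Y=1) = π·p₁ + (1−π)·p₀ = 0.097×0.299 + 0.903×0.147 = 0.16174.
Under exogeneity, PAF = [P(Y=1) − p₀] / P(Y=1).
PAF = (0.16174 − 0.147) / 0.16174 ≈ 0.0912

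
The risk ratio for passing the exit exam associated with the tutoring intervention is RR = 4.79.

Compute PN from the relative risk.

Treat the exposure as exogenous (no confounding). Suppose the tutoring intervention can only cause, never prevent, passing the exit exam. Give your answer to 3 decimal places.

PN ≈ 0.791

Under exogeneity and monotonicity, PN = (RR − 1) / RR = 1 − 1/RR.
PN = (4.79 − 1) / 4.79 = 3.79 / 4.79 ≈ 0.7912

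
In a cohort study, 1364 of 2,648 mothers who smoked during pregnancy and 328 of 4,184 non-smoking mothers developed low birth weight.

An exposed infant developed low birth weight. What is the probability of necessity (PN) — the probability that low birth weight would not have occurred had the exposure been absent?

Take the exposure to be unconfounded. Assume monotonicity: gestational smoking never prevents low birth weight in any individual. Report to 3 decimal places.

PN ≈ 0.848

p₁ = P(outcome | exposed) = 1364/2648 = 0.51511
p₀ = P(outcome | unexposed) = 328/4184 = 0.078394
Under exogeneity and monotonicity, PN = (p₁ − p₀) / p₁.
PN = (0.51511 − 0.078394) / 0.51511 = 0.43671 / 0.51511 ≈ 0.8478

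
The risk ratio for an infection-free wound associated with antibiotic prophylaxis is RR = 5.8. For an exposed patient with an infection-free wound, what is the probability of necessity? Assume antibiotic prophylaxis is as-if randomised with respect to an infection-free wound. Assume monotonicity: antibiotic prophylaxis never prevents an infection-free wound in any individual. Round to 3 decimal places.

PN ≈ 0.828

Under exogeneity and monotonicity, PN = (RR − 1) / RR = 1 − 1/RR.
PN = (5.8 − 1) / 5.8 = 4.8 / 5.8 ≈ 0.8276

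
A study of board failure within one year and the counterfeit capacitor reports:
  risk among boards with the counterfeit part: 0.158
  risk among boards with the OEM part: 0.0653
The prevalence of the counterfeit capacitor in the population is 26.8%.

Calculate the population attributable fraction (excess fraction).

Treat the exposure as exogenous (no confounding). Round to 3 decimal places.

PAF ≈ 0.276

Let p₁ = 0.158, p₀ = 0.0653.
Overall risk P(Y=1) = π·p₁ + (1−π)·p₀ = 0.268×0.158 + 0.732×0.0653 = 0.090144.
Under exogeneity, PAF = [P(Y=1) − p₀] / P(Y=1).
PAF = (0.090144 − 0.0653) / 0.090144 ≈ 0.2756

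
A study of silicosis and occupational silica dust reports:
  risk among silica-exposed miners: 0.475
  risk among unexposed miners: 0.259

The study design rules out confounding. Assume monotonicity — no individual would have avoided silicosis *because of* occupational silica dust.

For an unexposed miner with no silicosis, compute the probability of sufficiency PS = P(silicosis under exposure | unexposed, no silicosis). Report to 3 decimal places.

Let p₁ = 0.475, p₀ = 0.259.
Under exogeneity and monotonicity, PS = (p₁ − p₀) / (1 − p₀).
PS = (0.475 − 0.259) / (1 − 0.259) = 0.216 / 0.741 ≈ 0.2915

PS ≈ 0.291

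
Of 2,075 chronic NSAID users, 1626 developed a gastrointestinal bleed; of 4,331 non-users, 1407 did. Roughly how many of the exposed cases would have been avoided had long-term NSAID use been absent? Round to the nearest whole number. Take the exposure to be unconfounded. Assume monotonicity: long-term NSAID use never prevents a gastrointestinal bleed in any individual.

about 952 cases

p₁ = P(outcome | exposed) = 1626/2075 = 0.78361
p₀ = P(outcome | unexposed) = 1407/4331 = 0.32487
PN = (p₁ − p₀)/p₁ = (0.78361 − 0.32487) / 0.78361 ≈ 0.58542.
Attributable cases ≈ PN × (exposed cases) = 0.58542 × 1626 ≈ 951.90.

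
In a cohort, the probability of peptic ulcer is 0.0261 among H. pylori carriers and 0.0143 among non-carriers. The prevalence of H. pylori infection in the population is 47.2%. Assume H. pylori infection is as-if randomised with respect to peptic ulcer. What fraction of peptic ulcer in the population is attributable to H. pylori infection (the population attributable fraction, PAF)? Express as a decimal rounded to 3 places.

Let p₁ = 0.0261, p₀ = 0.0143.
Overall risk P(Y=1) = π·p₁ + (1−π)·p₀ = 0.472×0.0261 + 0.528×0.0143 = 0.01987.
Under exogeneity, PAF = [P(Y=1) − p₀] / P(Y=1).
PAF = (0.01987 − 0.0143) / 0.01987 ≈ 0.2803

PAF ≈ 0.280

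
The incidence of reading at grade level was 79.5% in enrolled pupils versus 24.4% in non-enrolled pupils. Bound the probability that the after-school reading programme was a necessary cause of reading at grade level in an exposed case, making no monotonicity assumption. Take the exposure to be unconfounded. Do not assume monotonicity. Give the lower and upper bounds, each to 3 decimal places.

0.693 ≤ PN ≤ 0.951

p₁ = 0.795, p₀ = 0.244.
Under exogeneity alone the bounds on PN are max{0,(p₁−p₀)/p₁} ≤ PN ≤ min{1,(1−p₀)/p₁}.
  lower = (p₁ − p₀)/p₁ = 0.551 / 0.795 ≈ 0.6931
  upper = min{1, (1 − p₀)/p₁} = 0.756 / 0.795 ≈ 0.9509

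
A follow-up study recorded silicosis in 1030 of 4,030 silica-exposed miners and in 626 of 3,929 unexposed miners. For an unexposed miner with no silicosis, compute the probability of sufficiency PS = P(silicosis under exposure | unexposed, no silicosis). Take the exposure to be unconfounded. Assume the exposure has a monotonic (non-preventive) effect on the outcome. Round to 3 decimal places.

p₁ = P(outcome | exposed) = 1030/4030 = 0.25558
p₀ = P(outcome | unexposed) = 626/3929 = 0.15933
Under exogeneity and monotonicity, PS = (p₁ − p₀) / (1 − p₀).
PS = (0.25558 − 0.15933) / (1 − 0.15933) = 0.096255 / 0.84067 ≈ 0.1145

PS ≈ 0.114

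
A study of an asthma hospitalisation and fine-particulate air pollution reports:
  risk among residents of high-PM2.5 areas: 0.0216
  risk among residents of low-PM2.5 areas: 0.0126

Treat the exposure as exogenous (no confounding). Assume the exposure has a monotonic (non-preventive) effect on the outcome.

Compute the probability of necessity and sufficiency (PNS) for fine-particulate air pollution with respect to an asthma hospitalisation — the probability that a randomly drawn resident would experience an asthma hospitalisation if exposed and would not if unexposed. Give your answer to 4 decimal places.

PNS ≈ 0.0090

Let p₁ = 0.0216, p₀ = 0.0126.
Under exogeneity and monotonicity, PNS = p₁ − p₀.
PNS = 0.0216 − 0.0126 = 0.009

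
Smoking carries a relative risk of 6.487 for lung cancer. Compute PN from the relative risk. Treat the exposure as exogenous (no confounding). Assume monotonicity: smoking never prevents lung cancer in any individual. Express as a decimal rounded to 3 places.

Under exogeneity and monotonicity, PN = (RR − 1) / RR = 1 − 1/RR.
PN = (6.487 − 1) / 6.487 = 5.487 / 6.487 ≈ 0.8458

PN ≈ 0.846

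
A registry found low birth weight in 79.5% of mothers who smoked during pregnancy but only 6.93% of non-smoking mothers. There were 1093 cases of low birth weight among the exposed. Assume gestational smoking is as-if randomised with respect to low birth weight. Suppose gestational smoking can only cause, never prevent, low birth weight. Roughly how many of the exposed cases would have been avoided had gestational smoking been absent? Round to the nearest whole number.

about 998 cases

p₁ = 0.795, p₀ = 0.0693.
PN = (p₁ − p₀)/p₁ = (0.795 − 0.0693) / 0.795 ≈ 0.91283.
Attributable cases ≈ PN × (exposed cases) = 0.91283 × 1093 ≈ 997.72.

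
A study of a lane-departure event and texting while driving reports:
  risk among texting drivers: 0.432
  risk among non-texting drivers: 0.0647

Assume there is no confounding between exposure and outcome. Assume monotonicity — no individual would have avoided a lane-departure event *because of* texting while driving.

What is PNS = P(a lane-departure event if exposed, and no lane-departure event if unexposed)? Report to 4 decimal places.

Let p₁ = 0.432, p₀ = 0.0647.
Under exogeneity and monotonicity, PNS = p₁ − p₀.
PNS = 0.432 − 0.0647 = 0.3673

PNS ≈ 0.3673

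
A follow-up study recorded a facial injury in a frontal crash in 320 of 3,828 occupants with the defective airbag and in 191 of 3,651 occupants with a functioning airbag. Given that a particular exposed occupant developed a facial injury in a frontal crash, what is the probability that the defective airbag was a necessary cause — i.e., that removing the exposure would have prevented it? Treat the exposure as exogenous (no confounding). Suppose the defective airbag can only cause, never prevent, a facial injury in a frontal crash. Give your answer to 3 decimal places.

p₁ = P(outcome | exposed) = 320/3828 = 0.083595
p₀ = P(outcome | unexposed) = 191/3651 = 0.052314
Under exogeneity and monotonicity, PN = (p₁ − p₀) / p₁.
PN = (0.083595 − 0.052314) / 0.083595 = 0.03128 / 0.083595 ≈ 0.3742

PN ≈ 0.374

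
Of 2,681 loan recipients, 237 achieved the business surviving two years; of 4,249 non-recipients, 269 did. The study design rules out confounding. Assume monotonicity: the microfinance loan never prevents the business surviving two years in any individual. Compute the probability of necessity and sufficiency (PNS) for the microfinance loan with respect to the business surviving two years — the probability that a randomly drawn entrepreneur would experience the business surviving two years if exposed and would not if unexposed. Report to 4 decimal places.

p₁ = P(outcome | exposed) = 237/2681 = 0.0884
p₀ = P(outcome | unexposed) = 269/4249 = 0.063309
Under exogeneity and monotonicity, PNS = p₁ − p₀.
PNS = 0.0884 − 0.063309 = 0.025091

PNS ≈ 0.0251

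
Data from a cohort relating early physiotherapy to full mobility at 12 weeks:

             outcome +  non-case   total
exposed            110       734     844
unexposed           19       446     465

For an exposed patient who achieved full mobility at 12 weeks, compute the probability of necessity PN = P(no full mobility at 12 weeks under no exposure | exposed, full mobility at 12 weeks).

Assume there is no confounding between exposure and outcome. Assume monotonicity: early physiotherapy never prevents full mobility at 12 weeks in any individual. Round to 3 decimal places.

p₁ = P(outcome | exposed) = 110/844 = 0.13033
p₀ = P(outcome | unexposed) = 19/465 = 0.04086
Under exogeneity and monotonicity, PN = (p₁ − p₀) / p₁.
PN = (0.13033 − 0.04086) / 0.13033 = 0.089472 / 0.13033 ≈ 0.6865

PN ≈ 0.686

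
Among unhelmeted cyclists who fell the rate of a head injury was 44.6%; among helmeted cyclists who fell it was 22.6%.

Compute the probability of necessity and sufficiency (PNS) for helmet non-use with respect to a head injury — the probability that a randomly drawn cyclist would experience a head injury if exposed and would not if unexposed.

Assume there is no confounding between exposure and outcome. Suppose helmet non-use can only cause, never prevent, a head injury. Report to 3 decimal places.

p₁ = 0.446, p₀ = 0.226.
Under exogeneity and monotonicity, PNS = p₁ − p₀.
PNS = 0.446 − 0.226 = 0.22

PNS ≈ 0.220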